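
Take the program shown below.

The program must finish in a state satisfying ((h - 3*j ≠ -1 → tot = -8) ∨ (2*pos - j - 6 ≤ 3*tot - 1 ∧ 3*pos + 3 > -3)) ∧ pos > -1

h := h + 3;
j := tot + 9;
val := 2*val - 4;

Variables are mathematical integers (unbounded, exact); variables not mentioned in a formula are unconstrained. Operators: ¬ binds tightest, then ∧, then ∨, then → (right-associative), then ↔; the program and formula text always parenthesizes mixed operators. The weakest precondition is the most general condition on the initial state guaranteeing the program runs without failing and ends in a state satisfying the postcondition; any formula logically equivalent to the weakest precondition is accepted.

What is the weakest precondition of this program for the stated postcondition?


Working backward. After the program, the postcondition ((h - 3*j ≠ -1 → tot = -8) ∨ (2*pos - j - 6 ≤ 3*tot - 1 ∧ 3*pos + 3 > -3)) ∧ pos > -1 must hold; in canonical form it is ((h ≠ 3*j - 1 → tot = -8) ∨ (2*pos ≤ j + 3*tot + 5 ∧ 3*pos > -6)) ∧ pos > -1.
Before val := 2*val - 4: ((h ≠ 3*j - 1 → tot = -8) ∨ (2*pos ≤ j + 3*tot + 5 ∧ 3*pos > -6)) ∧ pos > -1
Before j := tot + 9: ((h ≠ 3*tot + 26 → tot = -8) ∨ (2*pos ≤ 4*tot + 14 ∧ 3*pos > -6)) ∧ pos > -1
Before h := h + 3: ((h ≠ 3*tot + 23 → tot = -8) ∨ (2*pos ≤ 4*tot + 14 ∧ 3*pos > -6)) ∧ pos > -1
Answer: WP = ((h ≠ 3*tot + 23 → tot = -8) ∨ (2*pos ≤ 4*tot + 14 ∧ 3*pos > -6)) ∧ pos > -1


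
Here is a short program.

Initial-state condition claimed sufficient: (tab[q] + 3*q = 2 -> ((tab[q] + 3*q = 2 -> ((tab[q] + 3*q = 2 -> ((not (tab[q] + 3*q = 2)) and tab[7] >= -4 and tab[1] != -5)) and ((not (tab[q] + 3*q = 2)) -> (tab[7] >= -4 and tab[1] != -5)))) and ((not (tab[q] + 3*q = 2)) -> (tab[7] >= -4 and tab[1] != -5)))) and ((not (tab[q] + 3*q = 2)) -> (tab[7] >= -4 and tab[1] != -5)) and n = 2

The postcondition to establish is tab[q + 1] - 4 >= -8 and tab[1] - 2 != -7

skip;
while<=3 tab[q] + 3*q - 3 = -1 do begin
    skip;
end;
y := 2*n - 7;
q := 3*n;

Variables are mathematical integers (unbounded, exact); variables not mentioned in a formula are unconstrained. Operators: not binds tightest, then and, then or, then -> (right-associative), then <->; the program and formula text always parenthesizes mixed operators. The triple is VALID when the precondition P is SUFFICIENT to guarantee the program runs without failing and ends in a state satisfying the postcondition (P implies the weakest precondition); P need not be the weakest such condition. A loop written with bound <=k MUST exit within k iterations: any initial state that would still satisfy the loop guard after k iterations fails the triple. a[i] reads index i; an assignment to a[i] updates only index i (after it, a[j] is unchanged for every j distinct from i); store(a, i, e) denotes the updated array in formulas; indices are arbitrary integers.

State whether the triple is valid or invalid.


Working backward. After the program, the postcondition tab[q + 1] - 4 >= -8 and tab[1] - 2 != -7 must hold; in canonical form it is tab[q + 1] >= -4 and tab[1] != -5.
Before q := 3*n: tab[3*n + 1] >= -4 and tab[1] != -5
Before y := 2*n - 7: tab[3*n + 1] >= -4 and tab[1] != -5
Before the loop (bound <=3), unroll the exhaustion recursion (WP_0 = exit-now case; WP_j = one more guarded iteration, up to j = 3):
  WP_0: (not (tab[q] + 3*q = 2)) and tab[3*n + 1] >= -4 and tab[1] != -5
  WP_1: (tab[q] + 3*q = 2 -> ((not (tab[q] + 3*q = 2)) and tab[3*n + 1] >= -4 and tab[1] != -5)) and ((not (tab[q] + 3*q = 2)) -> (tab[3*n + 1] >= -4 and tab[1] != -5))
  WP_2: (tab[q] + 3*q = 2 -> ((tab[q] + 3*q = 2 -> ((not (tab[q] + 3*q = 2)) and tab[3*n + 1] >= -4 and tab[1] != -5)) and ((not (tab[q] + 3*q = 2)) -> (tab[3*n + 1] >= -4 and tab[1] != -5)))) and ((not (tab[q] + 3*q = 2)) -> (tab[3*n + 1] >= -4 and tab[1] != -5))
  WP_3: (tab[q] + 3*q = 2 -> ((tab[q] + 3*q = 2 -> ((tab[q] + 3*q = 2 -> ((not (tab[q] + 3*q = 2)) and tab[3*n + 1] >= -4 and tab[1] != -5)) and ((not (tab[q] + 3*q = 2)) -> (tab[3*n + 1] >= -4 and tab[1] != -5)))) and ((not (tab[q] + 3*q = 2)) -> (tab[3*n + 1] >= -4 and tab[1] != -5)))) and ((not (tab[q] + 3*q = 2)) -> (tab[3*n + 1] >= -4 and tab[1] != -5))
So before the loop: (tab[q] + 3*q = 2 -> ((tab[q] + 3*q = 2 -> ((tab[q] + 3*q = 2 -> ((not (tab[q] + 3*q = 2)) and tab[3*n + 1] >= -4 and tab[1] != -5)) and ((not (tab[q] + 3*q = 2)) -> (tab[3*n + 1] >= -4 and tab[1] != -5)))) and ((not (tab[q] + 3*q = 2)) -> (tab[3*n + 1] >= -4 and tab[1] != -5)))) and ((not (tab[q] + 3*q = 2)) -> (tab[3*n + 1] >= -4 and tab[1] != -5))
Before skip: (tab[q] + 3*q = 2 -> ((tab[q] + 3*q = 2 -> ((tab[q] + 3*q = 2 -> ((not (tab[q] + 3*q = 2)) and tab[3*n + 1] >= -4 and tab[1] != -5)) and ((not (tab[q] + 3*q = 2)) -> (tab[3*n + 1] >= -4 and tab[1] != -5)))) and ((not (tab[q] + 3*q = 2)) -> (tab[3*n + 1] >= -4 and tab[1] != -5)))) and ((not (tab[q] + 3*q = 2)) -> (tab[3*n + 1] >= -4 and tab[1] != -5))
The weakest precondition is (tab[q] + 3*q = 2 -> ((tab[q] + 3*q = 2 -> ((tab[q] + 3*q = 2 -> ((not (tab[q] + 3*q = 2)) and tab[3*n + 1] >= -4 and tab[1] != -5)) and ((not (tab[q] + 3*q = 2)) -> (tab[3*n + 1] >= -4 and tab[1] != -5)))) and ((not (tab[q] + 3*q = 2)) -> (tab[3*n + 1] >= -4 and tab[1] != -5)))) and ((not (tab[q] + 3*q = 2)) -> (tab[3*n + 1] >= -4 and tab[1] != -5)).
Check whether (tab[q] + 3*q = 2 -> ((tab[q] + 3*q = 2 -> ((tab[q] + 3*q = 2 -> ((not (tab[q] + 3*q = 2)) and tab[7] >= -4 and tab[1] != -5)) and ((not (tab[q] + 3*q = 2)) -> (tab[7] >= -4 and tab[1] != -5)))) and ((not (tab[q] + 3*q = 2)) -> (tab[7] >= -4 and tab[1] != -5)))) and ((not (tab[q] + 3*q = 2)) -> (tab[7] >= -4 and tab[1] != -5)) and n = 2 implies it.
Every state satisfying the precondition satisfies the weakest precondition: the implication holds.
Answer: valid


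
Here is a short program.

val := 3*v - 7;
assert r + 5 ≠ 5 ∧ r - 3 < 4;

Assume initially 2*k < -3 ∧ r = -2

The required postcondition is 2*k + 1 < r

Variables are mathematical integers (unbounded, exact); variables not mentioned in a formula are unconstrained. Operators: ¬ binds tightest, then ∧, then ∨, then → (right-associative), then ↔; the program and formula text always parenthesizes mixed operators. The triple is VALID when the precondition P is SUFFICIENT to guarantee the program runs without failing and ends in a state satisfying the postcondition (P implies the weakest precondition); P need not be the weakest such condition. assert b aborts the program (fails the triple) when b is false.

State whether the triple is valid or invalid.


Working backward. After the program, the postcondition 2*k + 1 < r must hold; in canonical form it is 2*k < r - 1.
Before assert r + 5 ≠ 5 ∧ r - 3 < 4: r ≠ 0 ∧ r < 7 ∧ 2*k < r - 1
Before val := 3*v - 7: r ≠ 0 ∧ r < 7 ∧ 2*k < r - 1
The weakest precondition is r ≠ 0 ∧ r < 7 ∧ 2*k < r - 1.
Check whether 2*k < -3 ∧ r = -2 implies it.
Every state satisfying the precondition satisfies the weakest precondition: the implication holds.
Answer: valid


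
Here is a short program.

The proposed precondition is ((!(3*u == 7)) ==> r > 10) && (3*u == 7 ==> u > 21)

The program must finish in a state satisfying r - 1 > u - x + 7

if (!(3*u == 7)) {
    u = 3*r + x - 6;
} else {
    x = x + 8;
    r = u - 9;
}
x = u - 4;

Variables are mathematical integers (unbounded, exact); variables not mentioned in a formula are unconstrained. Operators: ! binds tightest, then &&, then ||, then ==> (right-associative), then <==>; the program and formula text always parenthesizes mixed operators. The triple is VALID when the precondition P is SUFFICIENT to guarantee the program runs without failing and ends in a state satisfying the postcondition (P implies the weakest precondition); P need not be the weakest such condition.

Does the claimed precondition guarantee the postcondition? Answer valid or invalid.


Working backward. After the program, the postcondition r - 1 > u - x + 7 must hold; in canonical form it is r + x > u + 8.
Before x := u - 4: r > 12
Then branch requires r > 12; else branch requires u > 21.
Before the if: ((!(3*u == 7)) ==> r > 12) && (3*u == 7 ==> u > 21)
The weakest precondition is ((!(3*u == 7)) ==> r > 12) && (3*u == 7 ==> u > 21).
Check whether ((!(3*u == 7)) ==> r > 10) && (3*u == 7 ==> u > 21) implies it.
Countermodel: at the initial state r = 11, u = 0, the precondition holds but the weakest precondition fails.
Answer: invalid


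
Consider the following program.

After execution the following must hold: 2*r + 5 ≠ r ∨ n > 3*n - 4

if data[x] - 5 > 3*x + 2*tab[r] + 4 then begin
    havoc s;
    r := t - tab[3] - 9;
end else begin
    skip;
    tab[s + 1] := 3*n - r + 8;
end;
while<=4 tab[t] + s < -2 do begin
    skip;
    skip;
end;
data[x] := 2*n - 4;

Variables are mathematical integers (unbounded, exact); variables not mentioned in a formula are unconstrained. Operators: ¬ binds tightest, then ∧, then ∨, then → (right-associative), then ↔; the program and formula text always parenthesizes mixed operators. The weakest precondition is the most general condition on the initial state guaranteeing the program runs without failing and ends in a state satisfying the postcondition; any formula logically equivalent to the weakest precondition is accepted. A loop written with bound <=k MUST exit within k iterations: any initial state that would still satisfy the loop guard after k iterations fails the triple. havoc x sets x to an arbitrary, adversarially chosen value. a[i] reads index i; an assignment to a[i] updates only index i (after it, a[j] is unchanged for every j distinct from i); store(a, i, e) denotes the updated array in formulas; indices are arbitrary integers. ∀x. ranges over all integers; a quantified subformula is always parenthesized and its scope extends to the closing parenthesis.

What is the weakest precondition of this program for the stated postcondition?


Working backward. After the program, the postcondition 2*r + 5 ≠ r ∨ n > 3*n - 4 must hold; in canonical form it is r ≠ -5 ∨ 2*n < 4.
Before data[x] := 2*n - 4: r ≠ -5 ∨ 2*n < 4
Before the loop (bound <=4), unroll the exhaustion recursion (WP_0 = exit-now case; WP_j = one more guarded iteration, up to j = 4):
  WP_0: (¬(tab[t] + s < -2)) ∧ (r ≠ -5 ∨ 2*n < 4)
  WP_1: (tab[t] + s < -2 → ((¬(tab[t] + s < -2)) ∧ (r ≠ -5 ∨ 2*n < 4))) ∧ ((¬(tab[t] + s < -2)) → (r ≠ -5 ∨ 2*n < 4))
  WP_2: (tab[t] + s < -2 → ((tab[t] + s < -2 → ((¬(tab[t] + s < -2)) ∧ (r ≠ -5 ∨ 2*n < 4))) ∧ ((¬(tab[t] + s < -2)) → (r ≠ -5 ∨ 2*n < 4)))) ∧ ((¬(tab[t] + s < -2)) → (r ≠ -5 ∨ 2*n < 4))
  WP_3: (tab[t] + s < -2 → ((tab[t] + s < -2 → ((tab[t] + s < -2 → ((¬(tab[t] + s < -2)) ∧ (r ≠ -5 ∨ 2*n < 4))) ∧ ((¬(tab[t] + s < -2)) → (r ≠ -5 ∨ 2*n < 4)))) ∧ ((¬(tab[t] + s < -2)) → (r ≠ -5 ∨ 2*n < 4)))) ∧ ((¬(tab[t] + s < -2)) → (r ≠ -5 ∨ 2*n < 4))
  WP_4: (tab[t] + s < -2 → ((tab[t] + s < -2 → ((tab[t] + s < -2 → ((tab[t] + s < -2 → ((¬(tab[t] + s < -2)) ∧ (r ≠ -5 ∨ 2*n < 4))) ∧ ((¬(tab[t] + s < -2)) → (r ≠ -5 ∨ 2*n < 4)))) ∧ ((¬(tab[t] + s < -2)) → (r ≠ -5 ∨ 2*n < 4)))) ∧ ((¬(tab[t] + s < -2)) → (r ≠ -5 ∨ 2*n < 4)))) ∧ ((¬(tab[t] + s < -2)) → (r ≠ -5 ∨ 2*n < 4))
So before the loop: (tab[t] + s < -2 → ((tab[t] + s < -2 → ((tab[t] + s < -2 → ((tab[t] + s < -2 → ((¬(tab[t] + s < -2)) ∧ (r ≠ -5 ∨ 2*n < 4))) ∧ ((¬(tab[t] + s < -2)) → (r ≠ -5 ∨ 2*n < 4)))) ∧ ((¬(tab[t] + s < -2)) → (r ≠ -5 ∨ 2*n < 4)))) ∧ ((¬(tab[t] + s < -2)) → (r ≠ -5 ∨ 2*n < 4)))) ∧ ((¬(tab[t] + s < -2)) → (r ≠ -5 ∨ 2*n < 4))
Then branch requires ∀s_1. ((tab[t] + s_1 < -2 → ((tab[t] + s_1 < -2 → ((tab[t] + s_1 < -2 → ((tab[t] + s_1 < -2 → ((¬(tab[t] + s_1 < -2)) ∧ (t ≠ tab[3] + 4 ∨ 2*n < 4))) ∧ ((¬(tab[t] + s_1 < -2)) → (t ≠ tab[3] + 4 ∨ 2*n < 4)))) ∧ ((¬(tab[t] + s_1 < -2)) → (t ≠ tab[3] + 4 ∨ 2*n < 4)))) ∧ ((¬(tab[t] + s_1 < -2)) → (t ≠ tab[3] + 4 ∨ 2*n < 4)))) ∧ ((¬(tab[t] + s_1 < -2)) → (t ≠ tab[3] + 4 ∨ 2*n < 4))); else branch requires (store(tab, s + 1, 3*n - r + 8)[t] + s < -2 → ((store(tab, s + 1, 3*n - r + 8)[t] + s < -2 → ((store(tab, s + 1, 3*n - r + 8)[t] + s < -2 → ((store(tab, s + 1, 3*n - r + 8)[t] + s < -2 → ((¬(store(tab, s + 1, 3*n - r + 8)[t] + s < -2)) ∧ (r ≠ -5 ∨ 2*n < 4))) ∧ ((¬(store(tab, s + 1, 3*n - r + 8)[t] + s < -2)) → (r ≠ -5 ∨ 2*n < 4)))) ∧ ((¬(store(tab, s + 1, 3*n - r + 8)[t] + s < -2)) → (r ≠ -5 ∨ 2*n < 4)))) ∧ ((¬(store(tab, s + 1, 3*n - r + 8)[t] + s < -2)) → (r ≠ -5 ∨ 2*n < 4)))) ∧ ((¬(store(tab, s + 1, 3*n - r + 8)[t] + s < -2)) → (r ≠ -5 ∨ 2*n < 4)).
Before the if: (data[x] > 2*tab[r] + 3*x + 9 → (∀s_1. ((tab[t] + s_1 < -2 → ((tab[t] + s_1 < -2 → ((tab[t] + s_1 < -2 → ((tab[t] + s_1 < -2 → ((¬(tab[t] + s_1 < -2)) ∧ (t ≠ tab[3] + 4 ∨ 2*n < 4))) ∧ ((¬(tab[t] + s_1 < -2)) → (t ≠ tab[3] + 4 ∨ 2*n < 4)))) ∧ ((¬(tab[t] + s_1 < -2)) → (t ≠ tab[3] + 4 ∨ 2*n < 4)))) ∧ ((¬(tab[t] + s_1 < -2)) → (t ≠ tab[3] + 4 ∨ 2*n < 4)))) ∧ ((¬(tab[t] + s_1 < -2)) → (t ≠ tab[3] + 4 ∨ 2*n < 4))))) ∧ ((¬(data[x] > 2*tab[r] + 3*x + 9)) → ((store(tab, s + 1, 3*n - r + 8)[t] + s < -2 → ((store(tab, s + 1, 3*n - r + 8)[t] + s < -2 → ((store(tab, s + 1, 3*n - r + 8)[t] + s < -2 → ((store(tab, s + 1, 3*n - r + 8)[t] + s < -2 → ((¬(store(tab, s + 1, 3*n - r + 8)[t] + s < -2)) ∧ (r ≠ -5 ∨ 2*n < 4))) ∧ ((¬(store(tab, s + 1, 3*n - r + 8)[t] + s < -2)) → (r ≠ -5 ∨ 2*n < 4)))) ∧ ((¬(store(tab, s + 1, 3*n - r + 8)[t] + s < -2)) → (r ≠ -5 ∨ 2*n < 4)))) ∧ ((¬(store(tab, s + 1, 3*n - r + 8)[t] + s < -2)) → (r ≠ -5 ∨ 2*n < 4)))) ∧ ((¬(store(tab, s + 1, 3*n - r + 8)[t] + s < -2)) → (r ≠ -5 ∨ 2*n < 4))))
Answer: WP = (data[x] > 2*tab[r] + 3*x + 9 → (∀s_1. ((tab[t] + s_1 < -2 → ((tab[t] + s_1 < -2 → ((tab[t] + s_1 < -2 → ((tab[t] + s_1 < -2 → ((¬(tab[t] + s_1 < -2)) ∧ (t ≠ tab[3] + 4 ∨ 2*n < 4))) ∧ ((¬(tab[t] + s_1 < -2)) → (t ≠ tab[3] + 4 ∨ 2*n < 4)))) ∧ ((¬(tab[t] + s_1 < -2)) → (t ≠ tab[3] + 4 ∨ 2*n < 4)))) ∧ ((¬(tab[t] + s_1 < -2)) → (t ≠ tab[3] + 4 ∨ 2*n < 4)))) ∧ ((¬(tab[t] + s_1 < -2)) → (t ≠ tab[3] + 4 ∨ 2*n < 4))))) ∧ ((¬(data[x] > 2*tab[r] + 3*x + 9)) → ((store(tab, s + 1, 3*n - r + 8)[t] + s < -2 → ((store(tab, s + 1, 3*n - r + 8)[t] + s < -2 → ((store(tab, s + 1, 3*n - r + 8)[t] + s < -2 → ((store(tab, s + 1, 3*n - r + 8)[t] + s < -2 → ((¬(store(tab, s + 1, 3*n - r + 8)[t] + s < -2)) ∧ (r ≠ -5 ∨ 2*n < 4))) ∧ ((¬(store(tab, s + 1, 3*n - r + 8)[t] + s < -2)) → (r ≠ -5 ∨ 2*n < 4)))) ∧ ((¬(store(tab, s + 1, 3*n - r + 8)[t] + s < -2)) → (r ≠ -5 ∨ 2*n < 4)))) ∧ ((¬(store(tab, s + 1, 3*n - r + 8)[t] + s < -2)) → (r ≠ -5 ∨ 2*n < 4)))) ∧ ((¬(store(tab, s + 1, 3*n - r + 8)[t] + s < -2)) → (r ≠ -5 ∨ 2*n < 4))))


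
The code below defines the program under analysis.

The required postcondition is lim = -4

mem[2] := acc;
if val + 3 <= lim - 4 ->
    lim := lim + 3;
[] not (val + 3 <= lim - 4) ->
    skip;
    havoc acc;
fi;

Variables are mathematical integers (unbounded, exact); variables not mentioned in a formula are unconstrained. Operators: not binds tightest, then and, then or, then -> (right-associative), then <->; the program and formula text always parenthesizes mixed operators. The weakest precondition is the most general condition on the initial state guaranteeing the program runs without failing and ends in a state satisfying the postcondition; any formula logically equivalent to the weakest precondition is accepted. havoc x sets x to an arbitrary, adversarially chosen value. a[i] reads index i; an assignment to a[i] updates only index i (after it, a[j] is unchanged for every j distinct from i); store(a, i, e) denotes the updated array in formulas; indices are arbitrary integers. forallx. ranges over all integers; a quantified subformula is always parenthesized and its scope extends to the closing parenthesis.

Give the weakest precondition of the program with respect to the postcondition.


Working backward. After the program, lim = -4 must hold.
Then branch requires lim = -7; else branch requires lim = -4.
Before the if: (val <= lim - 7 -> lim = -7) and ((not (val <= lim - 7)) -> lim = -4)
Before mem[2] := acc: (val <= lim - 7 -> lim = -7) and ((not (val <= lim - 7)) -> lim = -4)
Answer: WP = (val <= lim - 7 -> lim = -7) and ((not (val <= lim - 7)) -> lim = -4)


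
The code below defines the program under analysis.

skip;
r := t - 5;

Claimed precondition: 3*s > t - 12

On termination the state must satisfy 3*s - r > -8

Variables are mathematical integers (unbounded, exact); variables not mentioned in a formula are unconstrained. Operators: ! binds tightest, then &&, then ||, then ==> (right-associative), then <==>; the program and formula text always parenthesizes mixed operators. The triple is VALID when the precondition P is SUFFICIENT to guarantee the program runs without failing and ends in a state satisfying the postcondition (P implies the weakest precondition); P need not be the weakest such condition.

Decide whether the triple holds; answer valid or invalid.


Working backward. After the program, the postcondition 3*s - r > -8 must hold; in canonical form it is 3*s > r - 8.
Before r := t - 5: 3*s > t - 13
Before skip: 3*s > t - 13
The weakest precondition is 3*s > t - 13.
Check whether 3*s > t - 12 implies it.
Every state satisfying the precondition satisfies the weakest precondition: the implication holds.
Answer: valid


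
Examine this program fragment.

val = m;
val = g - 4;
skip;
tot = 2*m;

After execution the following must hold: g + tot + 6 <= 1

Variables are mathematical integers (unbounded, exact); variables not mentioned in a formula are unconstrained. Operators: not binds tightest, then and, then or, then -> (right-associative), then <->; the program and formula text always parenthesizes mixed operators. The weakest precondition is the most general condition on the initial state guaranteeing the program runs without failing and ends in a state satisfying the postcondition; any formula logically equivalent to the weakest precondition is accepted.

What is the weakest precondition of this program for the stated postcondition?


Working backward. After the program, the postcondition g + tot + 6 <= 1 must hold; in canonical form it is g + tot <= -5.
Before tot := 2*m: g + 2*m <= -5
Before skip: g + 2*m <= -5
Before val := g - 4: g + 2*m <= -5
Before val := m: g + 2*m <= -5
Answer: WP = g + 2*m <= -5


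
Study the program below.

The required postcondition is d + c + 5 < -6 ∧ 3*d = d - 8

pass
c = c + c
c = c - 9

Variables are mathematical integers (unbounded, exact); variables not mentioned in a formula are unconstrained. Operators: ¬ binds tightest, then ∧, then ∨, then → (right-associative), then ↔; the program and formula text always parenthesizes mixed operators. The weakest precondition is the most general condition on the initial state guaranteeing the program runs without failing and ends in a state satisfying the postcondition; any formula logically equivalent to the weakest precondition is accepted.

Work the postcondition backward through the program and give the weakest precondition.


Working backward. After the program, the postcondition d + c + 5 < -6 ∧ 3*d = d - 8 must hold; in canonical form it is c + d < -11 ∧ 2*d = -8.
Before c := c - 9: c + d < -2 ∧ 2*d = -8
Before c := c + c: 2*c + d < -2 ∧ 2*d = -8
Before skip: 2*c + d < -2 ∧ 2*d = -8
Answer: WP = 2*c + d < -2 ∧ 2*d = -8


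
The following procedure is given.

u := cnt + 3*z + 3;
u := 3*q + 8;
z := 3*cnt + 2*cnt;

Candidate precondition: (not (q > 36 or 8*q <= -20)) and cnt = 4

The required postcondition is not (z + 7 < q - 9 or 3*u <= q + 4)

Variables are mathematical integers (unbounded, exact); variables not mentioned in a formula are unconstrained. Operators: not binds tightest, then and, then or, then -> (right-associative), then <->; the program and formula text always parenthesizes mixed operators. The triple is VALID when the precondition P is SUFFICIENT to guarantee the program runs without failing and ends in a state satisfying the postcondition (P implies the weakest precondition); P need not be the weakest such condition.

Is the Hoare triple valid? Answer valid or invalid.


Working backward. After the program, the postcondition not (z + 7 < q - 9 or 3*u <= q + 4) must hold; in canonical form it is not (z < q - 16 or 3*u <= q + 4).
Before z := 3*cnt + 2*cnt: not (5*cnt < q - 16 or 3*u <= q + 4)
Before u := 3*q + 8: not (5*cnt < q - 16 or 8*q <= -20)
Before u := cnt + 3*z + 3: not (5*cnt < q - 16 or 8*q <= -20)
The weakest precondition is not (5*cnt < q - 16 or 8*q <= -20).
Check whether (not (q > 36 or 8*q <= -20)) and cnt = 4 implies it.
Every state satisfying the precondition satisfies the weakest precondition: the implication holds.
Answer: valid


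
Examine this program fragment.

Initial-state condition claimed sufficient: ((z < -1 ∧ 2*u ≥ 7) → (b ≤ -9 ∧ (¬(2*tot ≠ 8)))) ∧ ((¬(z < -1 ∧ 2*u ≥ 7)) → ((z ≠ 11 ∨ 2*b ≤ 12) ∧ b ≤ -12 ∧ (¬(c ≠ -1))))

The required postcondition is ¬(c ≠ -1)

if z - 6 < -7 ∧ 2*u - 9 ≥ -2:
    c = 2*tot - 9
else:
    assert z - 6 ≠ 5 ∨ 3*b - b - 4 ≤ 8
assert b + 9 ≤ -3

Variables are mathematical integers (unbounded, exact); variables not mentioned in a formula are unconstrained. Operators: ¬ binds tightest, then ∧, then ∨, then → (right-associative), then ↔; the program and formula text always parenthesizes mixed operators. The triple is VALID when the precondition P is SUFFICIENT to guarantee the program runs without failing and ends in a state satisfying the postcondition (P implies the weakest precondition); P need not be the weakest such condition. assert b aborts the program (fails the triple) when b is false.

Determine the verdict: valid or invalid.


Working backward. After the program, ¬(c ≠ -1) must hold.
Before assert b + 9 ≤ -3: b ≤ -12 ∧ (¬(c ≠ -1))
Then branch requires b ≤ -12 ∧ (¬(2*tot ≠ 8)); else branch requires (z ≠ 11 ∨ 2*b ≤ 12) ∧ b ≤ -12 ∧ (¬(c ≠ -1)).
Before the if: ((z < -1 ∧ 2*u ≥ 7) → (b ≤ -12 ∧ (¬(2*tot ≠ 8)))) ∧ ((¬(z < -1 ∧ 2*u ≥ 7)) → ((z ≠ 11 ∨ 2*b ≤ 12) ∧ b ≤ -12 ∧ (¬(c ≠ -1))))
The weakest precondition is ((z < -1 ∧ 2*u ≥ 7) → (b ≤ -12 ∧ (¬(2*tot ≠ 8)))) ∧ ((¬(z < -1 ∧ 2*u ≥ 7)) → ((z ≠ 11 ∨ 2*b ≤ 12) ∧ b ≤ -12 ∧ (¬(c ≠ -1)))).
Check whether ((z < -1 ∧ 2*u ≥ 7) → (b ≤ -9 ∧ (¬(2*tot ≠ 8)))) ∧ ((¬(z < -1 ∧ 2*u ≥ 7)) → ((z ≠ 11 ∨ 2*b ≤ 12) ∧ b ≤ -12 ∧ (¬(c ≠ -1)))) implies it.
Countermodel: at the initial state b = -11, c = 0, tot = 4, u = 4, z = -2, the precondition holds but the weakest precondition fails.
Answer: invalid


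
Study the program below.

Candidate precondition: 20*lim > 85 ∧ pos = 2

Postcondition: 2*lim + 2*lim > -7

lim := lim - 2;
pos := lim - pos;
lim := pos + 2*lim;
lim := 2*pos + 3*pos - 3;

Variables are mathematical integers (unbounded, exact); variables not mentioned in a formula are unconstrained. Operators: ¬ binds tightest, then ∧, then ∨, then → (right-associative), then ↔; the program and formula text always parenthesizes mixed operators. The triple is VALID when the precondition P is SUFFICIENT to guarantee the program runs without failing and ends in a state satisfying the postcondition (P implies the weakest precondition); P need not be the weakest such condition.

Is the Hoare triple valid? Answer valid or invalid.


Working backward. After the program, the postcondition 2*lim + 2*lim > -7 must hold; in canonical form it is 4*lim > -7.
Before lim := 2*pos + 3*pos - 3: 20*pos > 5
Before lim := pos + 2*lim: 20*pos > 5
Before pos := lim - pos: 20*lim > 20*pos + 5
Before lim := lim - 2: 20*lim > 20*pos + 45
The weakest precondition is 20*lim > 20*pos + 45.
Check whether 20*lim > 85 ∧ pos = 2 implies it.
Every state satisfying the precondition satisfies the weakest precondition: the implication holds.
Answer: valid


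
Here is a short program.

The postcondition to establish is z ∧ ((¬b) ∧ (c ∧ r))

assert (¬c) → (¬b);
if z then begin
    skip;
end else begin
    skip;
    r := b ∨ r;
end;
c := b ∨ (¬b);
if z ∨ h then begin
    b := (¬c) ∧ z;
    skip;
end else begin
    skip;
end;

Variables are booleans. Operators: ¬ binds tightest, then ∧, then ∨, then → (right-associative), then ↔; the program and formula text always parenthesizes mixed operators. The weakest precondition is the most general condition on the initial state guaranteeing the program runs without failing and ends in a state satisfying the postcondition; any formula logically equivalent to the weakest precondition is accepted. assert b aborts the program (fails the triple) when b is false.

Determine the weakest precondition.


Working backward. After the program, the postcondition z ∧ ((¬b) ∧ (c ∧ r)) must hold; in canonical form it is z ∧ (¬b) ∧ c ∧ r.
Then branch requires z ∧ (¬((¬c) ∧ z)) ∧ c ∧ r; else branch requires z ∧ (¬b) ∧ c ∧ r.
Before the if: ((z ∨ h) → (z ∧ (¬((¬c) ∧ z)) ∧ c ∧ r)) ∧ ((¬(z ∨ h)) → (z ∧ (¬b) ∧ c ∧ r))
Before c := b ∨ (¬b): ((z ∨ h) → (z ∧ r)) ∧ ((¬(z ∨ h)) → (z ∧ (¬b) ∧ r))
Then branch requires ((z ∨ h) → (z ∧ r)) ∧ ((¬(z ∨ h)) → (z ∧ (¬b) ∧ r)); else branch requires ((z ∨ h) → (z ∧ (b ∨ r))) ∧ ((¬(z ∨ h)) → (z ∧ (¬b) ∧ (b ∨ r))).
Before the if: (z → (((z ∨ h) → (z ∧ r)) ∧ ((¬(z ∨ h)) → (z ∧ (¬b) ∧ r)))) ∧ ((¬z) → (((z ∨ h) → (z ∧ (b ∨ r))) ∧ ((¬(z ∨ h)) → (z ∧ (¬b) ∧ (b ∨ r)))))
Before assert (¬c) → (¬b): ((¬c) → (¬b)) ∧ (z → (((z ∨ h) → (z ∧ r)) ∧ ((¬(z ∨ h)) → (z ∧ (¬b) ∧ r)))) ∧ ((¬z) → (((z ∨ h) → (z ∧ (b ∨ r))) ∧ ((¬(z ∨ h)) → (z ∧ (¬b) ∧ (b ∨ r)))))
Answer: WP = ((¬c) → (¬b)) ∧ (z → (((z ∨ h) → (z ∧ r)) ∧ ((¬(z ∨ h)) → (z ∧ (¬b) ∧ r)))) ∧ ((¬z) → (((z ∨ h) → (z ∧ (b ∨ r))) ∧ ((¬(z ∨ h)) → (z ∧ (¬b) ∧ (b ∨ r)))))


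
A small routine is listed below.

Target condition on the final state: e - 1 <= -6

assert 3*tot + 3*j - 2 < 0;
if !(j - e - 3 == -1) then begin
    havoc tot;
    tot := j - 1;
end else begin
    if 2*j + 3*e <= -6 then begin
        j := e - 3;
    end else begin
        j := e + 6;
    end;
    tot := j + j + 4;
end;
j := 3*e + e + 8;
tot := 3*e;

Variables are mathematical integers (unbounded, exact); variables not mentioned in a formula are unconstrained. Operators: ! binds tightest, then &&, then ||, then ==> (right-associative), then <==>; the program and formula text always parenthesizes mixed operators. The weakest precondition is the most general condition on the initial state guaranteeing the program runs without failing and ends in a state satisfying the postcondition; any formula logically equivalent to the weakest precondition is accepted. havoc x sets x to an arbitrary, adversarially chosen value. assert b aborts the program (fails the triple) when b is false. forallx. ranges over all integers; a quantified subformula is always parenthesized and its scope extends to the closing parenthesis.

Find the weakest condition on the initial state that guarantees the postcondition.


Working backward. After the program, the postcondition e - 1 <= -6 must hold; in canonical form it is e <= -5.
Before tot := 3*e: e <= -5
Before j := 3*e + e + 8: e <= -5
Then branch requires e <= -5; else branch requires (3*e + 2*j <= -6 ==> e <= -5) && ((!(3*e + 2*j <= -6)) ==> e <= -5).
Before the if: ((!(j == e + 2)) ==> e <= -5) && (j == e + 2 ==> ((3*e + 2*j <= -6 ==> e <= -5) && ((!(3*e + 2*j <= -6)) ==> e <= -5)))
Before assert 3*tot + 3*j - 2 < 0: 3*j + 3*tot < 2 && ((!(j == e + 2)) ==> e <= -5) && (j == e + 2 ==> ((3*e + 2*j <= -6 ==> e <= -5) && ((!(3*e + 2*j <= -6)) ==> e <= -5)))
Answer: WP = 3*j + 3*tot < 2 && ((!(j == e + 2)) ==> e <= -5) && (j == e + 2 ==> ((3*e + 2*j <= -6 ==> e <= -5) && ((!(3*e + 2*j <= -6)) ==> e <= -5)))


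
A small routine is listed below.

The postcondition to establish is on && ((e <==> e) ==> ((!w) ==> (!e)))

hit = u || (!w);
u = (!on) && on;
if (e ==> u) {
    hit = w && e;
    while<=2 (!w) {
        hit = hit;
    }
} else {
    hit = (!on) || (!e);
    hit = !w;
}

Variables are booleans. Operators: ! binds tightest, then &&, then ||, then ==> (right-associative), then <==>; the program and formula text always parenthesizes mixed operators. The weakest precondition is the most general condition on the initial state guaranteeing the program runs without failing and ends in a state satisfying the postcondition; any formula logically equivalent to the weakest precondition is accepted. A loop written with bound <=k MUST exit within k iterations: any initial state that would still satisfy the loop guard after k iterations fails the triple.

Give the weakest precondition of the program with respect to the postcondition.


Working backward. After the program, the postcondition on && ((e <==> e) ==> ((!w) ==> (!e))) must hold; in canonical form it is on && ((!w) ==> (!e)).
Then branch requires ((!w) ==> (((!w) ==> (w && on && ((!w) ==> (!e)))) && (w ==> (on && ((!w) ==> (!e)))))) && (w ==> (on && ((!w) ==> (!e)))); else branch requires on && ((!w) ==> (!e)).
Before the if: ((e ==> u) ==> (((!w) ==> (((!w) ==> (w && on && ((!w) ==> (!e)))) && (w ==> (on && ((!w) ==> (!e)))))) && (w ==> (on && ((!w) ==> (!e)))))) && ((!(e ==> u)) ==> (on && ((!w) ==> (!e))))
Before u := (!on) && on: ((!e) ==> (((!w) ==> (((!w) ==> (w && on && ((!w) ==> (!e)))) && (w ==> (on && ((!w) ==> (!e)))))) && (w ==> (on && ((!w) ==> (!e)))))) && (e ==> (on && ((!w) ==> (!e))))
Before hit := u || (!w): ((!e) ==> (((!w) ==> (((!w) ==> (w && on && ((!w) ==> (!e)))) && (w ==> (on && ((!w) ==> (!e)))))) && (w ==> (on && ((!w) ==> (!e)))))) && (e ==> (on && ((!w) ==> (!e))))
Answer: WP = ((!e) ==> (((!w) ==> (((!w) ==> (w && on && ((!w) ==> (!e)))) && (w ==> (on && ((!w) ==> (!e)))))) && (w ==> (on && ((!w) ==> (!e)))))) && (e ==> (on && ((!w) ==> (!e))))


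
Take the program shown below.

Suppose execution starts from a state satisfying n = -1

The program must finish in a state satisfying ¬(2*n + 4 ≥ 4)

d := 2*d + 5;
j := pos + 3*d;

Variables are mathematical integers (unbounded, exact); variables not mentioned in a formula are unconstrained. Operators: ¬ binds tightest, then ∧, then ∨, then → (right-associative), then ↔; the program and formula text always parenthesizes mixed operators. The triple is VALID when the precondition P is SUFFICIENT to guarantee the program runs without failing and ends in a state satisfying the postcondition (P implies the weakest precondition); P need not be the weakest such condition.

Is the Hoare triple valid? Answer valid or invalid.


Working backward. After the program, the postcondition ¬(2*n + 4 ≥ 4) must hold; in canonical form it is ¬(2*n ≥ 0).
Before j := pos + 3*d: ¬(2*n ≥ 0)
Before d := 2*d + 5: ¬(2*n ≥ 0)
The weakest precondition is ¬(2*n ≥ 0).
Check whether n = -1 implies it.
Every state satisfying the precondition satisfies the weakest precondition: the implication holds.
Answer: valid


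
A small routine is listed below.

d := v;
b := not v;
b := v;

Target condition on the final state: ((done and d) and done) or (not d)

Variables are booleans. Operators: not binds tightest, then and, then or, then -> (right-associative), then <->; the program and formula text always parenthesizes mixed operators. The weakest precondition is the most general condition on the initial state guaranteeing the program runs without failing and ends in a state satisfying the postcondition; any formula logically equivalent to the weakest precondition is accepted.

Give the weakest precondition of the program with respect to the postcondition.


Working backward. After the program, the postcondition ((done and d) and done) or (not d) must hold; in canonical form it is (done and d) or (not d).
Before b := v: (done and d) or (not d)
Before b := not v: (done and d) or (not d)
Before d := v: (done and v) or (not v)
Answer: WP = (done and v) or (not v)


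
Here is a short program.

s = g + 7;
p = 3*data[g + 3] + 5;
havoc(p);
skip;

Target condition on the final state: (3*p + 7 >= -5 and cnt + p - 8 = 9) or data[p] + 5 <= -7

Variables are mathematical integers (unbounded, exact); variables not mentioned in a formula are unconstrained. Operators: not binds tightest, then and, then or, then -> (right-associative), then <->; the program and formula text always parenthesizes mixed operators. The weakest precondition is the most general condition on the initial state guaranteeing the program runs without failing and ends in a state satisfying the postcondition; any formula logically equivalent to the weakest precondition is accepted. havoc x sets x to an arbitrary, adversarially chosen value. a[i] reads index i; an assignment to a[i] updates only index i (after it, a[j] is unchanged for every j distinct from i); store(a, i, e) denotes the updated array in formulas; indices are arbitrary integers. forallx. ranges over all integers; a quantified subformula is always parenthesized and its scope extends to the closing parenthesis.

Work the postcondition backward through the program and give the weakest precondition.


Working backward. After the program, the postcondition (3*p + 7 >= -5 and cnt + p - 8 = 9) or data[p] + 5 <= -7 must hold; in canonical form it is (3*p >= -12 and cnt + p = 17) or data[p] <= -12.
Before skip: (3*p >= -12 and cnt + p = 17) or data[p] <= -12
Before havoc p: forall p_1. ((3*p_1 >= -12 and cnt + p_1 = 17) or data[p_1] <= -12)
Before p := 3*data[g + 3] + 5: forall p_1. ((3*p_1 >= -12 and cnt + p_1 = 17) or data[p_1] <= -12)
Before s := g + 7: forall p_1. ((3*p_1 >= -12 and cnt + p_1 = 17) or data[p_1] <= -12)
Answer: WP = forall p_1. ((3*p_1 >= -12 and cnt + p_1 = 17) or data[p_1] <= -12)


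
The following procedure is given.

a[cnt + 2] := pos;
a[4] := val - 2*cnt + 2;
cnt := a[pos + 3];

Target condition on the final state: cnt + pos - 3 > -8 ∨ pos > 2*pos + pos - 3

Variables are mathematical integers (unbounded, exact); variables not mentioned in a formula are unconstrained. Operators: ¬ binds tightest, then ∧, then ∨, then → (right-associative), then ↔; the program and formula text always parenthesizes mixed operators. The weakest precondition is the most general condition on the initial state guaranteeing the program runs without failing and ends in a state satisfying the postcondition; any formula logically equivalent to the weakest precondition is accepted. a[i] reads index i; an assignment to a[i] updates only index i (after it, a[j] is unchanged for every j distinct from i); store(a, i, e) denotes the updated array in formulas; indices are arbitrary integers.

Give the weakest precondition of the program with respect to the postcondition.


Working backward. After the program, the postcondition cnt + pos - 3 > -8 ∨ pos > 2*pos + pos - 3 must hold; in canonical form it is cnt + pos > -5 ∨ 2*pos < 3.
Before cnt := a[pos + 3]: a[pos + 3] + pos > -5 ∨ 2*pos < 3
Before a[4] := val - 2*cnt + 2: store(a, 4, -2*cnt + val + 2)[pos + 3] + pos > -5 ∨ 2*pos < 3
Before a[cnt + 2] := pos: store(store(a, cnt + 2, pos), 4, -2*cnt + val + 2)[pos + 3] + pos > -5 ∨ 2*pos < 3
Answer: WP = store(store(a, cnt + 2, pos), 4, -2*cnt + val + 2)[pos + 3] + pos > -5 ∨ 2*pos < 3


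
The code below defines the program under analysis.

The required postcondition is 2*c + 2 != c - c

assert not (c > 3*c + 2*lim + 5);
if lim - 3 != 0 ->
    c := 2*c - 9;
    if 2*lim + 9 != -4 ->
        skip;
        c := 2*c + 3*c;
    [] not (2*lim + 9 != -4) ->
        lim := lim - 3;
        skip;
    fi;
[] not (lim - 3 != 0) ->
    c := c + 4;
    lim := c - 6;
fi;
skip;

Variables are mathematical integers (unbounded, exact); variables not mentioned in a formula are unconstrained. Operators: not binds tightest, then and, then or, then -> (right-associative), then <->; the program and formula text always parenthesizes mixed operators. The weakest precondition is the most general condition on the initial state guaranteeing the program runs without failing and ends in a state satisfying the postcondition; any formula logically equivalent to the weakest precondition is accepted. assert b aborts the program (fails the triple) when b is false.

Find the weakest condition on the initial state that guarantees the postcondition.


Working backward. After the program, the postcondition 2*c + 2 != c - c must hold; in canonical form it is 2*c != -2.
Before skip: 2*c != -2
Then branch requires (2*lim != -13 -> 20*c != 88) and ((not (2*lim != -13)) -> 4*c != 16); else branch requires 2*c != -10.
Before the if: (lim != 3 -> ((2*lim != -13 -> 20*c != 88) and ((not (2*lim != -13)) -> 4*c != 16))) and ((not (lim != 3)) -> 2*c != -10)
Before assert not (c > 3*c + 2*lim + 5): (not (2*c + 2*lim < -5)) and (lim != 3 -> ((2*lim != -13 -> 20*c != 88) and ((not (2*lim != -13)) -> 4*c != 16))) and ((not (lim != 3)) -> 2*c != -10)
Answer: WP = (not (2*c + 2*lim < -5)) and (lim != 3 -> ((2*lim != -13 -> 20*c != 88) and ((not (2*lim != -13)) -> 4*c != 16))) and ((not (lim != 3)) -> 2*c != -10)


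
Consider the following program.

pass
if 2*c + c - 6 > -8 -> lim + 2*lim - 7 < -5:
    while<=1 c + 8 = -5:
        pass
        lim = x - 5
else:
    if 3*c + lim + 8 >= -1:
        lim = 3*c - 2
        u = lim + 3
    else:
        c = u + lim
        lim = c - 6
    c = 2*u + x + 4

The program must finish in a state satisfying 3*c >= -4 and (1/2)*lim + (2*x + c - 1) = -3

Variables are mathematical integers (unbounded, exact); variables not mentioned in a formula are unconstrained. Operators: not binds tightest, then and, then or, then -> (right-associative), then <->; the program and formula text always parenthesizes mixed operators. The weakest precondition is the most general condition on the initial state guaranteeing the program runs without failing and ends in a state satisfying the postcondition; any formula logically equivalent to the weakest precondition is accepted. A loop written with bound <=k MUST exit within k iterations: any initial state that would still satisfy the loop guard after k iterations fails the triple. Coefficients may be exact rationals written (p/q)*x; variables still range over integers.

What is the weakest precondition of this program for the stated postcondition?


Working backward. After the program, the postcondition 3*c >= -4 and (1/2)*lim + (2*x + c - 1) = -3 must hold; in canonical form it is 3*c >= -4 and c + (1/2)*lim + 2*x = -2.
Then branch requires (c = -13 -> ((not (c = -13)) and 3*c >= -4 and c + (5/2)*x = 1/2)) and ((not (c = -13)) -> (3*c >= -4 and c + (1/2)*lim + 2*x = -2)); else branch requires (3*c + lim >= -9 -> (18*c + 3*x >= -22 and (15/2)*c + 3*x = -7)) and ((not (3*c + lim >= -9)) -> (6*u + 3*x >= -16 and (1/2)*lim + (5/2)*u + 3*x = -3)).
Before the if: ((3*c > -2 -> 3*lim < 2) -> ((c = -13 -> ((not (c = -13)) and 3*c >= -4 and c + (5/2)*x = 1/2)) and ((not (c = -13)) -> (3*c >= -4 and c + (1/2)*lim + 2*x = -2)))) and ((not (3*c > -2 -> 3*lim < 2)) -> ((3*c + lim >= -9 -> (18*c + 3*x >= -22 and (15/2)*c + 3*x = -7)) and ((not (3*c + lim >= -9)) -> (6*u + 3*x >= -16 and (1/2)*lim + (5/2)*u + 3*x = -3))))
Before skip: ((3*c > -2 -> 3*lim < 2) -> ((c = -13 -> ((not (c = -13)) and 3*c >= -4 and c + (5/2)*x = 1/2)) and ((not (c = -13)) -> (3*c >= -4 and c + (1/2)*lim + 2*x = -2)))) and ((not (3*c > -2 -> 3*lim < 2)) -> ((3*c + lim >= -9 -> (18*c + 3*x >= -22 and (15/2)*c + 3*x = -7)) and ((not (3*c + lim >= -9)) -> (6*u + 3*x >= -16 and (1/2)*lim + (5/2)*u + 3*x = -3))))
Answer: WP = ((3*c > -2 -> 3*lim < 2) -> ((c = -13 -> ((not (c = -13)) and 3*c >= -4 and c + (5/2)*x = 1/2)) and ((not (c = -13)) -> (3*c >= -4 and c + (1/2)*lim + 2*x = -2)))) and ((not (3*c > -2 -> 3*lim < 2)) -> ((3*c + lim >= -9 -> (18*c + 3*x >= -22 and (15/2)*c + 3*x = -7)) and ((not (3*c + lim >= -9)) -> (6*u + 3*x >= -16 and (1/2)*lim + (5/2)*u + 3*x = -3))))
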